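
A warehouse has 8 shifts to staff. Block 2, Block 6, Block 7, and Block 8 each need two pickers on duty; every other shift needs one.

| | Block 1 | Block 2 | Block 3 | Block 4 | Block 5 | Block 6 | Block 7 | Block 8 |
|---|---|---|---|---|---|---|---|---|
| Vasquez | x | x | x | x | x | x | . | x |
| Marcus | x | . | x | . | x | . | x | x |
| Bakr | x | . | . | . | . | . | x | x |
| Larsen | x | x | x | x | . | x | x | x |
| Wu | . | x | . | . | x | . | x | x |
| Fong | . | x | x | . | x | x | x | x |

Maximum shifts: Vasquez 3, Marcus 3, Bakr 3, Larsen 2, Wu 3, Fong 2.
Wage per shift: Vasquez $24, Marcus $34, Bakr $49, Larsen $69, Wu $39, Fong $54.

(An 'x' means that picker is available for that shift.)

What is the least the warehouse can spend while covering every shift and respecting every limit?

Picking the cheapest available picker for each shift independently would cost $368, but that ignores the shift limits.
An optimal schedule: Block 1→Marcus, Block 2→Vasquez+Wu, Block 3→Marcus, Block 4→Vasquez, Block 5→Marcus, Block 6→Vasquez+Fong, Block 7→Wu+Bakr, Block 8→Wu+Bakr.
Total: 34 + 24 + 39 + 34 + 24 + 34 + 24 + 54 + 39 + 49 + 39 + 49 = $443.

$443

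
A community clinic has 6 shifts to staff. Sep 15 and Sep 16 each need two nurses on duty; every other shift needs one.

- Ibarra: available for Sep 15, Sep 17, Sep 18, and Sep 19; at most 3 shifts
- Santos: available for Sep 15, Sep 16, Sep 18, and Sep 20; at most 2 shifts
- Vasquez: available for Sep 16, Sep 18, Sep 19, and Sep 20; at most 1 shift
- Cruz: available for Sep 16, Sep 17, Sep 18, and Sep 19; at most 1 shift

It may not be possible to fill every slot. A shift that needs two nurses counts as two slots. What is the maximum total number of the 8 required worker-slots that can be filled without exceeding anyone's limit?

Total capacity across all nurses is 3+2+1+1 = 7, and 8 slots are needed, so at most 7 can be filled.
An assignment achieving 7: Sep 15→Ibarra+Santos, Sep 16→Vasquez+Cruz, Sep 17→Ibarra, Sep 19→Ibarra, Sep 20→Santos.
Loads: Ibarra 3/3, Santos 2/2, Vasquez 1/1, Cruz 1/1.

7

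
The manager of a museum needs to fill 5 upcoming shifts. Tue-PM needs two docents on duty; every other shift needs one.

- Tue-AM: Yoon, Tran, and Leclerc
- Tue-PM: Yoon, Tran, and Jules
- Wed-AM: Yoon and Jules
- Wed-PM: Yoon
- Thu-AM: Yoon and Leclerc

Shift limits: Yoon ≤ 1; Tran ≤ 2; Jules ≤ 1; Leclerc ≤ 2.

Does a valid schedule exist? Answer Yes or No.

Total capacity is 6 and 6 slots are needed, so capacity alone doesn't rule it out.
Shifts {Tue-PM, Wed-AM, Wed-PM} need 4 worker-slots in total, but the docents available for any of those shifts (Yoon, Tran, and Jules) can supply at most 3 among them. So no valid schedule exists.

No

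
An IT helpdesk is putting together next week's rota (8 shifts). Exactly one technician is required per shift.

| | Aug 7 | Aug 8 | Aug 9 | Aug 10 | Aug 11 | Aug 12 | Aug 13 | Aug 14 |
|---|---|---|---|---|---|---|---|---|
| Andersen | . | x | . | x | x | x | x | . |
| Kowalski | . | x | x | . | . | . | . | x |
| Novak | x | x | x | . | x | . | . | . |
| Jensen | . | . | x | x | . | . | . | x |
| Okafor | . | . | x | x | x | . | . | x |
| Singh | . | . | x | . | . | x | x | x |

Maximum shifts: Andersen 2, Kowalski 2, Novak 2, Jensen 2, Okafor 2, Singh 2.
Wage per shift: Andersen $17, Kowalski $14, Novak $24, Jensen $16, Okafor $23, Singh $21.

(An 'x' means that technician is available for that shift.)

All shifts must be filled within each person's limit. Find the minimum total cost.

Aug 7 can only be covered by Novak, so that assignment is forced.
Picking the cheapest available technician for each shift independently would cost $133, but that ignores the shift limits.
An optimal schedule: Aug 7→Novak, Aug 8→Kowalski, Aug 9→Jensen, Aug 10→Jensen, Aug 11→Andersen, Aug 12→Andersen, Aug 13→Singh, Aug 14→Kowalski.
Total: 24 + 14 + 16 + 16 + 17 + 17 + 21 + 14 = $139.

$139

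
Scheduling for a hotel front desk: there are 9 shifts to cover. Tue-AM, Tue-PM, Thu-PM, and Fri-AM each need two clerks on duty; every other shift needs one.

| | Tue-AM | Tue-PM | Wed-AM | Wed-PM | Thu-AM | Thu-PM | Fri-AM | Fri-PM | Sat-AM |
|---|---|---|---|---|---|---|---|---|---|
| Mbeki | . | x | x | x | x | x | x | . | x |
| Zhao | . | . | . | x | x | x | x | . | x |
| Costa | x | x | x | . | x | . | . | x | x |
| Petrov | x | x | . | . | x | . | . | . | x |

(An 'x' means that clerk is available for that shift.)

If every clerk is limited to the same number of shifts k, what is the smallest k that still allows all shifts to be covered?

With 4 clerks and 13 worker-slots to fill, someone must work at least ⌈13/4⌉ = 4 shifts, so k ≥ 4.
k = 4 works: Tue-AM→Costa+Petrov, Tue-PM→Costa+Petrov, Wed-AM→Mbeki, Wed-PM→Mbeki, Thu-AM→Zhao, Thu-PM→Mbeki+Zhao, Fri-AM→Mbeki+Zhao, Fri-PM→Costa, Sat-AM→Zhao.
Loads: Mbeki 4, Zhao 4, Costa 3, Petrov 2 — all ≤ 4.

4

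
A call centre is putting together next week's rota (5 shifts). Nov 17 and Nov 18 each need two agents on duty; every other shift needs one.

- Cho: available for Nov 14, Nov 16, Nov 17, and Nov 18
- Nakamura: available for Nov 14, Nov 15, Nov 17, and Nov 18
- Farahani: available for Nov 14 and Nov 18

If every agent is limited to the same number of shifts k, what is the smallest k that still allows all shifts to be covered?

3

With 3 agents and 7 worker-slots to fill, someone must work at least ⌈7/3⌉ = 3 shifts, so k ≥ 3.
k = 3 works: Nov 14→Cho, Nov 15→Nakamura, Nov 16→Cho, Nov 17→Cho+Nakamura, Nov 18→Nakamura+Farahani.
Loads: Cho 3, Nakamura 3, Farahani 1 — all ≤ 3.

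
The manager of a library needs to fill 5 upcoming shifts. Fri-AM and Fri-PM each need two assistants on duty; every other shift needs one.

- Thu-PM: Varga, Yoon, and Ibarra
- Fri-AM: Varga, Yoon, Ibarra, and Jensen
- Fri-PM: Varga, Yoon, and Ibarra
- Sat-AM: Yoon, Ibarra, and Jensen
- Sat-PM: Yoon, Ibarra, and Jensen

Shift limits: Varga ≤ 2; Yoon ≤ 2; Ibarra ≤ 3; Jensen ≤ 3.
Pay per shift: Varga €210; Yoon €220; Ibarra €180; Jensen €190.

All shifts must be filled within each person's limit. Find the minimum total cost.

€1320

Picking the cheapest available assistant for each shift independently would cost €1300, but that ignores the shift limits.
An optimal schedule: Thu-PM→Ibarra, Fri-AM→Ibarra+Jensen, Fri-PM→Ibarra+Varga, Sat-AM→Jensen, Sat-PM→Jensen.
Total: 180 + 180 + 190 + 180 + 210 + 190 + 190 = €1320.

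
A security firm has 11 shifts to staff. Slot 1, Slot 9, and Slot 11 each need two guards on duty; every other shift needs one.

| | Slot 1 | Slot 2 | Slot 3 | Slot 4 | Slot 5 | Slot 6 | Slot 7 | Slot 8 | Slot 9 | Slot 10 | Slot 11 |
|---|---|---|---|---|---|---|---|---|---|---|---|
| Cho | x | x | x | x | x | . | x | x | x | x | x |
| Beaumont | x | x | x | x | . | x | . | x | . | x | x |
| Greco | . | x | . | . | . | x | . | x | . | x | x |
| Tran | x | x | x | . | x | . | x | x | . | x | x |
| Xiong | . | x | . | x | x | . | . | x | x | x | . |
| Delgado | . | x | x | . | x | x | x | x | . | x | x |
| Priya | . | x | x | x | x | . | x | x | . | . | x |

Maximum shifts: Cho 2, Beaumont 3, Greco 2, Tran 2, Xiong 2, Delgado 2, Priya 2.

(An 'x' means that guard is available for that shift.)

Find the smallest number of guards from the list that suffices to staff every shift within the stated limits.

7

14 slots to fill and no one can take more than 3, so at least ⌈14/3⌉ = 5 guards are needed.
Any 6 guards together have capacity at most 3+2+2+2+2+2 = 13 < 14 slots, so 6 can never suffice.
Cho, Beaumont, Greco, Tran, Xiong, Delgado, and Priya alone can cover everything: Slot 1→Cho+Beaumont, Slot 2→Greco, Slot 3→Tran, Slot 4→Beaumont, Slot 5→Xiong, Slot 6→Beaumont, Slot 7→Tran, Slot 8→Delgado, Slot 9→Cho+Xiong, Slot 10→Greco, Slot 11→Delgado+Priya.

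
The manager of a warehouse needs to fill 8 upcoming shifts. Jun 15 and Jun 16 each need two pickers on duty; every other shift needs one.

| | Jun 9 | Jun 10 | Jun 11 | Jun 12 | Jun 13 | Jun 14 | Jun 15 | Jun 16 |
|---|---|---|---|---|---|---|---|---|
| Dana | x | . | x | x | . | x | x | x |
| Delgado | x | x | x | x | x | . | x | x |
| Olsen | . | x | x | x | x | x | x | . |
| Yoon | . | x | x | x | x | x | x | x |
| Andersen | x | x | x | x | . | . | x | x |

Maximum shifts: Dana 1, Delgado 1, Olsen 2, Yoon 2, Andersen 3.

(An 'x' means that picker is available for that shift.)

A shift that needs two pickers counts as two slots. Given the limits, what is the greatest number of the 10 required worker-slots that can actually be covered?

9

Total capacity across all pickers is 1+1+2+2+3 = 9, and 10 slots are needed, so at most 9 can be filled.
An assignment achieving 9: Jun 9→Dana, Jun 10→Olsen, Jun 11→Yoon, Jun 12→Andersen, Jun 13→Delgado, Jun 14→Olsen, Jun 15→Andersen, Jun 16→Yoon+Andersen.
Loads: Dana 1/1, Delgado 1/1, Olsen 2/2, Yoon 2/2, Andersen 3/3.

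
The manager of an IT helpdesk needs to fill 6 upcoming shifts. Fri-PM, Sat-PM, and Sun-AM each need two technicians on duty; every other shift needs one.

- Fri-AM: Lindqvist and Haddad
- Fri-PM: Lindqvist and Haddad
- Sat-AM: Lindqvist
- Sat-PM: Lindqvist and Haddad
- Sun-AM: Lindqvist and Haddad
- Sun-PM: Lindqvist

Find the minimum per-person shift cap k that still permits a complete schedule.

5

With 2 technicians and 9 worker-slots to fill, someone must work at least ⌈9/2⌉ = 5 shifts, so k ≥ 5.
k = 5 works: Fri-AM→Haddad, Fri-PM→Lindqvist+Haddad, Sat-AM→Lindqvist, Sat-PM→Lindqvist+Haddad, Sun-AM→Lindqvist+Haddad, Sun-PM→Lindqvist.
Loads: Lindqvist 5, Haddad 4 — all ≤ 5.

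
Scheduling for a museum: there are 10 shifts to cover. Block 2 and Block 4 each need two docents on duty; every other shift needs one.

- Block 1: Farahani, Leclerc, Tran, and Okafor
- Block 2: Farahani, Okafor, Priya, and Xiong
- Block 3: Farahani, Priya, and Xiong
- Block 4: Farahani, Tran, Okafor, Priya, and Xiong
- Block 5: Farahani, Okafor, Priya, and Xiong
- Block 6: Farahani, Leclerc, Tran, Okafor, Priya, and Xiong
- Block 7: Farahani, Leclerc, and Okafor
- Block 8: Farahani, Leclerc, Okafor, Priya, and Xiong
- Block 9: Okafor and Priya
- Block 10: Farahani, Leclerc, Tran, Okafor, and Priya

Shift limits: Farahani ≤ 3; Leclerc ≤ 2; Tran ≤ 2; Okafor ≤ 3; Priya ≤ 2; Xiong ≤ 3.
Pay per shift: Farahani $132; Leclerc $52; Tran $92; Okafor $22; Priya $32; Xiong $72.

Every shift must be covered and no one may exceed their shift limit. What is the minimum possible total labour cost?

$634

Picking the cheapest available docent for each shift independently would cost $294, but that ignores the shift limits.
An optimal schedule: Block 1→Okafor, Block 2→Priya+Xiong, Block 3→Priya, Block 4→Xiong+Tran, Block 5→Xiong, Block 6→Tran, Block 7→Okafor, Block 8→Leclerc, Block 9→Okafor, Block 10→Leclerc.
Total: 22 + 32 + 72 + 32 + 72 + 92 + 72 + 92 + 22 + 52 + 22 + 52 = $634.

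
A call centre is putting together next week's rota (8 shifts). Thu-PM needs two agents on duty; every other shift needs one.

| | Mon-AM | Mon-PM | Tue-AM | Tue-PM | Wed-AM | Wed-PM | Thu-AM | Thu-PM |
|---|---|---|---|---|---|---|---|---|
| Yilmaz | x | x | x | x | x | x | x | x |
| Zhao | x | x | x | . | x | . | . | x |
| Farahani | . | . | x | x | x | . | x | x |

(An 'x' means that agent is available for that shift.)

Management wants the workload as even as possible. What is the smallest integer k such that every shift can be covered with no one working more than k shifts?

With 3 agents and 9 worker-slots to fill, someone must work at least ⌈9/3⌉ = 3 shifts, so k ≥ 3.
k = 3 works: Mon-AM→Yilmaz, Mon-PM→Yilmaz, Tue-AM→Zhao, Tue-PM→Farahani, Wed-AM→Zhao, Wed-PM→Yilmaz, Thu-AM→Farahani, Thu-PM→Zhao+Farahani.
Loads: Yilmaz 3, Zhao 3, Farahani 3 — all ≤ 3.

3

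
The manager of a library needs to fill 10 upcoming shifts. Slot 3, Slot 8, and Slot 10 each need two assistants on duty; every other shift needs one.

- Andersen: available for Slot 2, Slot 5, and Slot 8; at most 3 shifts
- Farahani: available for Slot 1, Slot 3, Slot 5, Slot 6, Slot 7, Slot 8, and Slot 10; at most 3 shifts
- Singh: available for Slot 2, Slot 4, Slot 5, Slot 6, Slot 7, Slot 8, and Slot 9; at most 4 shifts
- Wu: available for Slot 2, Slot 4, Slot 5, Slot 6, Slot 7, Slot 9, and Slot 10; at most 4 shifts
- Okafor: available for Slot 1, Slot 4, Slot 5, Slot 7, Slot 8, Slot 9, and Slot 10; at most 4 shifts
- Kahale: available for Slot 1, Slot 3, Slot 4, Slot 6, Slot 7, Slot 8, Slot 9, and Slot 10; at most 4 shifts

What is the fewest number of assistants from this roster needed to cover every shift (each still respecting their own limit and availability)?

13 slots to fill and no one can take more than 4, so at least ⌈13/4⌉ = 4 assistants are needed.
Andersen, Farahani, Singh, and Kahale alone can cover everything: Slot 1→Farahani, Slot 2→Andersen, Slot 3→Farahani+Kahale, Slot 4→Singh, Slot 5→Andersen, Slot 6→Singh, Slot 7→Singh, Slot 8→Andersen+Kahale, Slot 9→Singh, Slot 10→Farahani+Kahale.

4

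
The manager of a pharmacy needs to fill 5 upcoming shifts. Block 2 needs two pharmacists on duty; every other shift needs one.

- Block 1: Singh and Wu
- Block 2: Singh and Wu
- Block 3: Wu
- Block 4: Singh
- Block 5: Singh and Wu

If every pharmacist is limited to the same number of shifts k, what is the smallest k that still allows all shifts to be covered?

With 2 pharmacists and 6 worker-slots to fill, someone must work at least ⌈6/2⌉ = 3 shifts, so k ≥ 3.
k = 3 works: Block 1→Singh, Block 2→Singh+Wu, Block 3→Wu, Block 4→Singh, Block 5→Wu.
Loads: Singh 3, Wu 3 — all ≤ 3.

3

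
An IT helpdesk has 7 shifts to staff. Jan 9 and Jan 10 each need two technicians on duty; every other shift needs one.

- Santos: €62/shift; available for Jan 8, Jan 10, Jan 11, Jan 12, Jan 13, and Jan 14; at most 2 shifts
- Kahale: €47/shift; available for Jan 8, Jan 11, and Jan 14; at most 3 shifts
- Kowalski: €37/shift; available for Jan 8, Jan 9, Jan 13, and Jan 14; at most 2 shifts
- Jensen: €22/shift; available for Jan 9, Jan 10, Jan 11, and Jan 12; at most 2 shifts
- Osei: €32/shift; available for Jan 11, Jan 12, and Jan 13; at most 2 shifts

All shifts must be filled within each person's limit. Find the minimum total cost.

€338

Jan 9 can only be covered by Kowalski and Jensen, so that assignment is forced.
Jan 10 can only be covered by Santos and Jensen, so that assignment is forced.
Picking the cheapest available technician for each shift independently would cost €293, but that ignores the shift limits.
An optimal schedule: Jan 8→Kowalski, Jan 9→Jensen+Kowalski, Jan 10→Jensen+Santos, Jan 11→Kahale, Jan 12→Osei, Jan 13→Osei, Jan 14→Kahale.
Total: 37 + 22 + 37 + 22 + 62 + 47 + 32 + 32 + 47 = €338.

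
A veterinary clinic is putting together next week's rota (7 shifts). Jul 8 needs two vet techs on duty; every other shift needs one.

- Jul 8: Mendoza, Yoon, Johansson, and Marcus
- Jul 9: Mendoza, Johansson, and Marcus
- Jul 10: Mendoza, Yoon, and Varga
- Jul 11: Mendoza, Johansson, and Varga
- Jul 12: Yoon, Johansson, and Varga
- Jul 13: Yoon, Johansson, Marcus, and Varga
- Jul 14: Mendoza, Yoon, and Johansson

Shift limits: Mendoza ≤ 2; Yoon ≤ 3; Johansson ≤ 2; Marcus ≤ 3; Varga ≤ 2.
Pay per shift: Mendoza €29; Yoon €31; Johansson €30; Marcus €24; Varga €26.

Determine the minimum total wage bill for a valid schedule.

Picking the cheapest available vet tech for each shift independently would cost €208, but that ignores the shift limits.
An optimal schedule: Jul 8→Marcus+Mendoza, Jul 9→Marcus, Jul 10→Varga, Jul 11→Varga, Jul 12→Johansson, Jul 13→Marcus, Jul 14→Mendoza.
Total: 24 + 29 + 24 + 26 + 26 + 30 + 24 + 29 = €212.

€212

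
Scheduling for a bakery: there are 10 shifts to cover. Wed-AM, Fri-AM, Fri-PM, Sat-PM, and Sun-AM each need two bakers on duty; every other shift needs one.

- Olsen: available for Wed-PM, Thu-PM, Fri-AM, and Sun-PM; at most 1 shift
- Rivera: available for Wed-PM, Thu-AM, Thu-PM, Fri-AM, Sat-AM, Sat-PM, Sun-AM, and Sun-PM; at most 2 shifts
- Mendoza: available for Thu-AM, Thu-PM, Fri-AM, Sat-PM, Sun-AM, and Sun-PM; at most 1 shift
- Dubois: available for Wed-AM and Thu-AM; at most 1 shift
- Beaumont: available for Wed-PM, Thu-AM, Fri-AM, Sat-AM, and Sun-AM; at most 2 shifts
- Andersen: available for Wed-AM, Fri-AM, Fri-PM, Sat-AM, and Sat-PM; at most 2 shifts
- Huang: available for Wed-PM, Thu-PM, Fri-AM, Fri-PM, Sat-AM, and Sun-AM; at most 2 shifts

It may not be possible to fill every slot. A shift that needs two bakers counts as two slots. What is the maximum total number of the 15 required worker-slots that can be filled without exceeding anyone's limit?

11

Total capacity across all bakers is 1+2+1+1+2+2+2 = 11, and 15 slots are needed, so at most 11 can be filled.
An assignment achieving 11: Wed-AM→Dubois+Andersen, Wed-PM→Rivera, Thu-AM→Beaumont, Thu-PM→Huang, Fri-PM→Andersen+Huang, Sat-AM→Beaumont, Sat-PM→Rivera+Mendoza, Sun-PM→Olsen.
Loads: Olsen 1/1, Rivera 2/2, Mendoza 1/1, Dubois 1/1, Beaumont 2/2, Andersen 2/2, Huang 2/2.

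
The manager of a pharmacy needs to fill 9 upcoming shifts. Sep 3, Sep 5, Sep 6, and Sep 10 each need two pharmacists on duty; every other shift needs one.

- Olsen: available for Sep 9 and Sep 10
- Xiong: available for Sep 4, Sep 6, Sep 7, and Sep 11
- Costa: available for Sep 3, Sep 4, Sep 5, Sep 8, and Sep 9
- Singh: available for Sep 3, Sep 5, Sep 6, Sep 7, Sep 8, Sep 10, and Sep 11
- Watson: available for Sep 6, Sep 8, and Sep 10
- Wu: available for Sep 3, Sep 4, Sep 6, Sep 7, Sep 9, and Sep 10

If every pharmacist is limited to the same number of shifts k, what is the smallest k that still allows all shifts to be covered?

3

With 6 pharmacists and 13 worker-slots to fill, someone must work at least ⌈13/6⌉ = 3 shifts, so k ≥ 3.
k = 3 works: Sep 3→Costa+Singh, Sep 4→Xiong, Sep 5→Costa+Singh, Sep 6→Singh+Watson, Sep 7→Xiong, Sep 8→Costa, Sep 9→Olsen, Sep 10→Olsen+Watson, Sep 11→Xiong.
Loads: Olsen 2, Xiong 3, Costa 3, Singh 3, Watson 2, Wu 0 — all ≤ 3.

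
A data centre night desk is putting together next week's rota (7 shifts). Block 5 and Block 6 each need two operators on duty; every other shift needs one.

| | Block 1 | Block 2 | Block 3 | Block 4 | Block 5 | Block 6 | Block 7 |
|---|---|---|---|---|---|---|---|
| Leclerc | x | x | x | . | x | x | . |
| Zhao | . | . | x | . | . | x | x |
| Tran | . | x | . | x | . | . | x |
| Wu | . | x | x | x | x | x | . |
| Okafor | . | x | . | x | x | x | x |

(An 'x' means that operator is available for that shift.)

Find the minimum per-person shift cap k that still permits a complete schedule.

2

With 5 operators and 9 worker-slots to fill, someone must work at least ⌈9/5⌉ = 2 shifts, so k ≥ 2.
k = 2 works: Block 1→Leclerc, Block 2→Tran, Block 3→Leclerc, Block 4→Tran, Block 5→Wu+Okafor, Block 6→Zhao+Wu, Block 7→Zhao.
Loads: Leclerc 2, Zhao 2, Tran 2, Wu 2, Okafor 1 — all ≤ 2.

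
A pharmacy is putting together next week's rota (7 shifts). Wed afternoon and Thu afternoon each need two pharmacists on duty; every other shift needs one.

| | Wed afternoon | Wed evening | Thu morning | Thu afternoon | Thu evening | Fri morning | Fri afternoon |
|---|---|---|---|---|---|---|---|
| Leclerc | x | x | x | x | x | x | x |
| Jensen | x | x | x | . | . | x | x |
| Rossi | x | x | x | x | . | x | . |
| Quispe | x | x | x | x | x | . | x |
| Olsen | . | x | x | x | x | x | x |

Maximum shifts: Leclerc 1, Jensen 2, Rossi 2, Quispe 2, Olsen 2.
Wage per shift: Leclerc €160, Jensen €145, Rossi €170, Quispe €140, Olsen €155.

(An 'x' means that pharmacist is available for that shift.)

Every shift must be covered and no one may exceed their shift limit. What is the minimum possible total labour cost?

Picking the cheapest available pharmacist for each shift independently would cost €1285, but that ignores the shift limits.
An optimal schedule: Wed afternoon→Rossi+Quispe, Wed evening→Rossi, Thu morning→Olsen, Thu afternoon→Quispe+Olsen, Thu evening→Leclerc, Fri morning→Jensen, Fri afternoon→Jensen.
Total: 170 + 140 + 170 + 155 + 140 + 155 + 160 + 145 + 145 = €1380.

€1380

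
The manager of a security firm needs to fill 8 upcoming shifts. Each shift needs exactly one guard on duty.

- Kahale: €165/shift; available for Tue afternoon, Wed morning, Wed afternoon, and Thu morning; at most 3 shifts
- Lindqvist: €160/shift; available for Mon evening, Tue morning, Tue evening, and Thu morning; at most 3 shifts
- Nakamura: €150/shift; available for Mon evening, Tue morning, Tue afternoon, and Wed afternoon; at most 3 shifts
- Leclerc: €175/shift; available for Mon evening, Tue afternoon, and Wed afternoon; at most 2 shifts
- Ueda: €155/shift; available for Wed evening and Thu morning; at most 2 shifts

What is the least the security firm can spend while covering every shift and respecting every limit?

€1245

Tue evening can only be covered by Lindqvist, so that assignment is forced.
Wed morning can only be covered by Kahale, so that assignment is forced.
Wed evening can only be covered by Ueda, so that assignment is forced.
Picking the cheapest available guard for each shift independently would cost €1235, but that ignores the shift limits.
An optimal schedule: Mon evening→Lindqvist, Tue morning→Nakamura, Tue afternoon→Nakamura, Tue evening→Lindqvist, Wed morning→Kahale, Wed afternoon→Nakamura, Wed evening→Ueda, Thu morning→Ueda.
Total: 160 + 150 + 150 + 160 + 165 + 150 + 155 + 155 = €1245.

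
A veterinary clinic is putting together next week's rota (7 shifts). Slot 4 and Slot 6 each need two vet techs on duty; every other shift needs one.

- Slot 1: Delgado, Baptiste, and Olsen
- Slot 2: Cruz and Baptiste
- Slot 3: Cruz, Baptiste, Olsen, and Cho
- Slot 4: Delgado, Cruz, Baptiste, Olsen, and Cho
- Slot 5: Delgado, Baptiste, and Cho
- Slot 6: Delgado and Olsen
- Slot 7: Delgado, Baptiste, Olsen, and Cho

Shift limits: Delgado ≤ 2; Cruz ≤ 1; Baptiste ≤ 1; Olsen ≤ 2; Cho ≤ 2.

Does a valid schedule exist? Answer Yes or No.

Total capacity is 2+1+1+2+2 = 8 but 9 worker-slots are needed — infeasible.

No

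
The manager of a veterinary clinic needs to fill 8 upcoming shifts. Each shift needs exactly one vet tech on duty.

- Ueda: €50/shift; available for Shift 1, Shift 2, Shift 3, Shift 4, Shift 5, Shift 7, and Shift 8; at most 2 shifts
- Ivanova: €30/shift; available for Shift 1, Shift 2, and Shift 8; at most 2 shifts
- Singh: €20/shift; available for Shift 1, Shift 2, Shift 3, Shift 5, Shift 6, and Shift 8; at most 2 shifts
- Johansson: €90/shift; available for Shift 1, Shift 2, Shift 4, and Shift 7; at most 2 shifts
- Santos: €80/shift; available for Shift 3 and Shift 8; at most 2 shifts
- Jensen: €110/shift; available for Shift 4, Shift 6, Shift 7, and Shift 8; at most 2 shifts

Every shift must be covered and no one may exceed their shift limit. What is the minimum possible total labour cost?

Picking the cheapest available vet tech for each shift independently would cost €220, but that ignores the shift limits.
An optimal schedule: Shift 1→Ivanova, Shift 2→Ivanova, Shift 3→Santos, Shift 4→Ueda, Shift 5→Singh, Shift 6→Singh, Shift 7→Ueda, Shift 8→Santos.
Total: 30 + 30 + 80 + 50 + 20 + 20 + 50 + 80 = €360.

€360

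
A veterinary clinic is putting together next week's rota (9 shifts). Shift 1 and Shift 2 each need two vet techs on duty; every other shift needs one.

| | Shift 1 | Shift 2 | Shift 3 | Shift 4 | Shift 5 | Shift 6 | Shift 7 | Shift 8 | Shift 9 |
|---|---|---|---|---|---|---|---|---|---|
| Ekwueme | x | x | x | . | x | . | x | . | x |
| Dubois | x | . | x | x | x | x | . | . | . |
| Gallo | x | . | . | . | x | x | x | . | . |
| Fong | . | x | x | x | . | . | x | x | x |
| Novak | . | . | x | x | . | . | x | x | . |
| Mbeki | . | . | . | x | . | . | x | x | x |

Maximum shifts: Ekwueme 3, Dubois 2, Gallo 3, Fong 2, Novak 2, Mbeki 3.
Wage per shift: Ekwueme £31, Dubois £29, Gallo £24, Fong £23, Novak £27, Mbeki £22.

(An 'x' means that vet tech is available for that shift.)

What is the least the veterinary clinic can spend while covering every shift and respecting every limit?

£271

Shift 2 can only be covered by Ekwueme and Fong, so that assignment is forced.
Picking the cheapest available vet tech for each shift independently would cost £266, but that ignores the shift limits.
An optimal schedule: Shift 1→Gallo+Dubois, Shift 2→Fong+Ekwueme, Shift 3→Fong, Shift 4→Mbeki, Shift 5→Gallo, Shift 6→Gallo, Shift 7→Novak, Shift 8→Mbeki, Shift 9→Mbeki.
Total: 24 + 29 + 23 + 31 + 23 + 22 + 24 + 24 + 27 + 22 + 22 = £271.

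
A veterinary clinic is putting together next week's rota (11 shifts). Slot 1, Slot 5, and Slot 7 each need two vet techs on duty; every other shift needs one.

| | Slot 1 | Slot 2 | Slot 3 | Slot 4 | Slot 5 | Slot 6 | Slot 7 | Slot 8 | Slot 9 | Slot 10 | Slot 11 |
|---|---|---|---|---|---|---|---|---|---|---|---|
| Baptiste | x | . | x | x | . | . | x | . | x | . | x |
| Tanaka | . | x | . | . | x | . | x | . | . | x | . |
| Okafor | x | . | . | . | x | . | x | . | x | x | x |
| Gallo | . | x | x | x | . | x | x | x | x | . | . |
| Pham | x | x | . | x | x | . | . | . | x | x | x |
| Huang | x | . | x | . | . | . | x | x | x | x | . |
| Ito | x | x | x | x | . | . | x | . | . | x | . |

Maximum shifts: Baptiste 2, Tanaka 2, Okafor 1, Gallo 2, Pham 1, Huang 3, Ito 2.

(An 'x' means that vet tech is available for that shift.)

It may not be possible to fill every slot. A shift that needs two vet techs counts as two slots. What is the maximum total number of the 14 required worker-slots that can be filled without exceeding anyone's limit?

Total capacity across all vet techs is 2+2+1+2+1+3+2 = 13, and 14 slots are needed, so at most 13 can be filled.
An assignment achieving 13: Slot 1→Huang+Ito, Slot 2→Tanaka, Slot 3→Baptiste, Slot 4→Pham, Slot 5→Tanaka+Okafor, Slot 6→Gallo, Slot 7→Ito, Slot 8→Gallo, Slot 9→Huang, Slot 10→Huang, Slot 11→Baptiste.
Loads: Baptiste 2/2, Tanaka 2/2, Okafor 1/1, Gallo 2/2, Pham 1/1, Huang 3/3, Ito 2/2.

13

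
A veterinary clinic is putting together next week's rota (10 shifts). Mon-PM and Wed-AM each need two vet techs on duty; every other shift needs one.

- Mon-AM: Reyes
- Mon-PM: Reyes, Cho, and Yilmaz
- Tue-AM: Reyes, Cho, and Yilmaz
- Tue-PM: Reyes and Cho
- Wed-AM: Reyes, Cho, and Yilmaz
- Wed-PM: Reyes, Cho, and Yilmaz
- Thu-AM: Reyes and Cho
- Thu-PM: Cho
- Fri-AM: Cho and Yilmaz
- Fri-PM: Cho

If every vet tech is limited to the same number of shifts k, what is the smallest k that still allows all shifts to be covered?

With 3 vet techs and 12 worker-slots to fill, someone must work at least ⌈12/3⌉ = 4 shifts, so k ≥ 4.
k = 4 works: Mon-AM→Reyes, Mon-PM→Reyes+Yilmaz, Tue-AM→Yilmaz, Tue-PM→Reyes, Wed-AM→Cho+Yilmaz, Wed-PM→Yilmaz, Thu-AM→Reyes, Thu-PM→Cho, Fri-AM→Cho, Fri-PM→Cho.
Loads: Reyes 4, Cho 4, Yilmaz 4 — all ≤ 4.

4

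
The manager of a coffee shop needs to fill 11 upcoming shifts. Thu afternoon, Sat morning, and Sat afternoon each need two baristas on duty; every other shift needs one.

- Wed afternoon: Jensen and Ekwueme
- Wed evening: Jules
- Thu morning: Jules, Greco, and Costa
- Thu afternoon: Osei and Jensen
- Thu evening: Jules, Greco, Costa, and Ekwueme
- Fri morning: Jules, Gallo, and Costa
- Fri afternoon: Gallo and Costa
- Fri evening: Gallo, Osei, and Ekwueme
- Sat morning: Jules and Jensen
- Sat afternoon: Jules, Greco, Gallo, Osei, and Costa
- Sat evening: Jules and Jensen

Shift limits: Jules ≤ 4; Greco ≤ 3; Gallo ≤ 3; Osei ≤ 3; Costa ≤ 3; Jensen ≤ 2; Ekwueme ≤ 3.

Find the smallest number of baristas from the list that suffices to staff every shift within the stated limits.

14 slots to fill and no one can take more than 4, so at least ⌈14/4⌉ = 4 baristas are needed.
Any 4 baristas together have capacity at most 4+3+3+3 = 13 < 14 slots, so 4 can never suffice.
Jules, Gallo, Osei, Jensen, and Ekwueme alone can cover everything: Wed afternoon→Ekwueme, Wed evening→Jules, Thu morning→Jules, Thu afternoon→Osei+Jensen, Thu evening→Ekwueme, Fri morning→Gallo, Fri afternoon→Gallo, Fri evening→Osei, Sat morning→Jules+Jensen, Sat afternoon→Gallo+Osei, Sat evening→Jules.

5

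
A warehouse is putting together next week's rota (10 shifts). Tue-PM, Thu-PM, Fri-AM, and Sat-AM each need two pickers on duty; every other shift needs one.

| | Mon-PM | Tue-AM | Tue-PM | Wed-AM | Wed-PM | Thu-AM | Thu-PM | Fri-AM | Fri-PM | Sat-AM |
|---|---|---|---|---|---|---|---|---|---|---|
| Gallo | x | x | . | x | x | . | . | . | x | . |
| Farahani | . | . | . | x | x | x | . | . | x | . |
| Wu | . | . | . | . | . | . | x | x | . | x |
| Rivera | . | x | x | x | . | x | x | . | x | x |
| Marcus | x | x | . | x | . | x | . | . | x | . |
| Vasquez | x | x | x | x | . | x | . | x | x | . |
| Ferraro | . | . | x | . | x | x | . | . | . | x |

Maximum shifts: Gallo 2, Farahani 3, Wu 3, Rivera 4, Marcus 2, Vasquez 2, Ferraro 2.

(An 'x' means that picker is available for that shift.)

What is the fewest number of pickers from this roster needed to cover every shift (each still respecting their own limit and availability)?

14 slots to fill and no one can take more than 4, so at least ⌈14/4⌉ = 4 pickers are needed.
Any 4 pickers together have capacity at most 4+3+3+2 = 12 < 14 slots, so 4 can never suffice.
Gallo, Farahani, Wu, Rivera, and Vasquez alone can cover everything: Mon-PM→Gallo, Tue-AM→Rivera, Tue-PM→Rivera+Vasquez, Wed-AM→Farahani, Wed-PM→Gallo, Thu-AM→Farahani, Thu-PM→Wu+Rivera, Fri-AM→Wu+Vasquez, Fri-PM→Farahani, Sat-AM→Wu+Rivera.

5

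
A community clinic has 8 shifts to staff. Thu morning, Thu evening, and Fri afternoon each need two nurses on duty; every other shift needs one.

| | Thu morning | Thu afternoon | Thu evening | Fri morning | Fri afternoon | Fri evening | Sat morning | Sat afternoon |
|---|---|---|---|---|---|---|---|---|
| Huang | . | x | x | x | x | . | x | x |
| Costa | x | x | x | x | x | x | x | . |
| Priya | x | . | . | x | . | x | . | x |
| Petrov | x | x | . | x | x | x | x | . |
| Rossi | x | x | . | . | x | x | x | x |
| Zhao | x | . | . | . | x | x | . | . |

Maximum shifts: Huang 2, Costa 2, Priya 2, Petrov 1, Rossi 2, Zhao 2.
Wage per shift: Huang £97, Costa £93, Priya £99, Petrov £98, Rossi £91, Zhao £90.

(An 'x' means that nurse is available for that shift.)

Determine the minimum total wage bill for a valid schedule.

Thu evening can only be covered by Huang and Costa, so that assignment is forced.
Picking the cheapest available nurse for each shift independently would cost £1008, but that ignores the shift limits.
An optimal schedule: Thu morning→Rossi+Zhao, Thu afternoon→Costa, Thu evening→Huang+Costa, Fri morning→Priya, Fri afternoon→Rossi+Zhao, Fri evening→Priya, Sat morning→Petrov, Sat afternoon→Huang.
Total: 91 + 90 + 93 + 97 + 93 + 99 + 91 + 90 + 99 + 98 + 97 = £1038.

£1038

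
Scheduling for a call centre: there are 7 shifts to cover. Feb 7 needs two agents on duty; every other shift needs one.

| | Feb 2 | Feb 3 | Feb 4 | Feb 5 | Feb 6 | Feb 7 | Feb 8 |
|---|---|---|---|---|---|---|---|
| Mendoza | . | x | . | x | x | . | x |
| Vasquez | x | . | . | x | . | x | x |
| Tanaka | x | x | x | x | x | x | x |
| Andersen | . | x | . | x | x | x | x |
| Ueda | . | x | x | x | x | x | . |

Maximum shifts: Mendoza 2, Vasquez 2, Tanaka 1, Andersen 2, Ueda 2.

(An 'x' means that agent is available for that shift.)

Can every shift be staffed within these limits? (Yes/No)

One valid schedule: Feb 2→Vasquez, Feb 3→Mendoza, Feb 4→Tanaka, Feb 5→Andersen, Feb 6→Mendoza, Feb 7→Andersen+Ueda, Feb 8→Vasquez.
Loads: Mendoza 2/2, Vasquez 2/2, Tanaka 1/1, Andersen 2/2, Ueda 1/2 — all within limits.

Yes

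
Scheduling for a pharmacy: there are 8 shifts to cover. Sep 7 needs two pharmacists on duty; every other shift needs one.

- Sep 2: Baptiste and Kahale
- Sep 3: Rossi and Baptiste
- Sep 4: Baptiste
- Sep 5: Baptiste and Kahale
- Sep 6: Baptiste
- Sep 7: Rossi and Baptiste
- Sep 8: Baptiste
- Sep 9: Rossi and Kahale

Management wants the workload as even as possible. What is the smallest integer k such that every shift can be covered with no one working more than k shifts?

With 3 pharmacists and 9 worker-slots to fill, someone must work at least ⌈9/3⌉ = 3 shifts, so k ≥ 3.
k = 3 fails: Shifts {Sep 4, Sep 6, Sep 7, Sep 8} need 5 worker-slots in total, but the pharmacists available for any of those shifts (Rossi and Baptiste) can supply at most 4 among them. So no valid schedule exists.
k = 4 works: Sep 2→Kahale, Sep 3→Rossi, Sep 4→Baptiste, Sep 5→Kahale, Sep 6→Baptiste, Sep 7→Rossi+Baptiste, Sep 8→Baptiste, Sep 9→Rossi.
Loads: Rossi 3, Baptiste 4, Kahale 2 — all ≤ 4.

4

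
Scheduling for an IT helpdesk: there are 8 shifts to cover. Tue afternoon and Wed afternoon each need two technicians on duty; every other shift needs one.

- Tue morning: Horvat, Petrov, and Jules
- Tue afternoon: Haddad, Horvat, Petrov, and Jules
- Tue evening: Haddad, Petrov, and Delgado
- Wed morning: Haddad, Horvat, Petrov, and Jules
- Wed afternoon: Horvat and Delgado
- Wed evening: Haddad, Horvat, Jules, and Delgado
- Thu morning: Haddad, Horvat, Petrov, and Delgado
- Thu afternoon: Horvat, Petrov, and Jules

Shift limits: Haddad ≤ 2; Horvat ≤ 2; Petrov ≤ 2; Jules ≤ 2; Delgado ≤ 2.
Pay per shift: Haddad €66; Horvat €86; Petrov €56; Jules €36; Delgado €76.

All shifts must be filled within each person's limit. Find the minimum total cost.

Wed afternoon can only be covered by Horvat and Delgado, so that assignment is forced.
Picking the cheapest available technician for each shift independently would cost €510, but that ignores the shift limits.
An optimal schedule: Tue morning→Horvat, Tue afternoon→Petrov+Jules, Tue evening→Haddad, Wed morning→Haddad, Wed afternoon→Horvat+Delgado, Wed evening→Jules, Thu morning→Delgado, Thu afternoon→Petrov.
Total: 86 + 56 + 36 + 66 + 66 + 86 + 76 + 36 + 76 + 56 = €640.

€640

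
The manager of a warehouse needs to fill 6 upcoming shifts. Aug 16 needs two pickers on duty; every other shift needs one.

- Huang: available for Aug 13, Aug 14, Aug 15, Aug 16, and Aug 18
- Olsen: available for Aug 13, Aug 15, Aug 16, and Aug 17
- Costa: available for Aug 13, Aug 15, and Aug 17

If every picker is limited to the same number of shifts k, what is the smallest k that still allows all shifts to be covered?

With 3 pickers and 7 worker-slots to fill, someone must work at least ⌈7/3⌉ = 3 shifts, so k ≥ 3.
k = 3 works: Aug 13→Olsen, Aug 14→Huang, Aug 15→Costa, Aug 16→Huang+Olsen, Aug 17→Olsen, Aug 18→Huang.
Loads: Huang 3, Olsen 3, Costa 1 — all ≤ 3.

3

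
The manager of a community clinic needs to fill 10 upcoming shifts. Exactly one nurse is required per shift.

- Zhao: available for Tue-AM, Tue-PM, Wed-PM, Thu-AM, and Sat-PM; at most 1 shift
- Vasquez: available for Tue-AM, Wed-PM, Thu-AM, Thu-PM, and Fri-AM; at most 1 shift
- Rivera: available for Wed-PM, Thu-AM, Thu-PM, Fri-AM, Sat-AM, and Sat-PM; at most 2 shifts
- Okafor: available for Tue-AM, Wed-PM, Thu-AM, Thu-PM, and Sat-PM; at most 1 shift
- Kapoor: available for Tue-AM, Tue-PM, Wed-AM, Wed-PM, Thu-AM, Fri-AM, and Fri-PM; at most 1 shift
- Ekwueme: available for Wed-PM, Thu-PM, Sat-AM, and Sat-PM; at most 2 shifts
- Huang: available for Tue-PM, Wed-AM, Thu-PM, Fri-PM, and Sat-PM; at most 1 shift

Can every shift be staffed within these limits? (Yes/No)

No

Total capacity is 1+1+2+1+1+2+1 = 9 but 10 worker-slots are needed — infeasible.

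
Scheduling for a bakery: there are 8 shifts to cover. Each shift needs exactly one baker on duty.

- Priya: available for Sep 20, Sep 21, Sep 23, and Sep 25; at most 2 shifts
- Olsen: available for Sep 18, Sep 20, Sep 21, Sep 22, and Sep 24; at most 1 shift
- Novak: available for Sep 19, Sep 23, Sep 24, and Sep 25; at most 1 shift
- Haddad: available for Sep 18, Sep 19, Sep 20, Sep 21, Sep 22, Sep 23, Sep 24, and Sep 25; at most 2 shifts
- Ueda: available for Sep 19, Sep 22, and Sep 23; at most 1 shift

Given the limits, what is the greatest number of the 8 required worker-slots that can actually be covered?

7

Total capacity across all bakers is 2+1+1+2+1 = 7, and 8 slots are needed, so at most 7 can be filled.
An assignment achieving 7: Sep 18→Olsen, Sep 19→Novak, Sep 20→Priya, Sep 21→Priya, Sep 22→Haddad, Sep 23→Ueda, Sep 24→Haddad.
Loads: Priya 2/2, Olsen 1/1, Novak 1/1, Haddad 2/2, Ueda 1/1.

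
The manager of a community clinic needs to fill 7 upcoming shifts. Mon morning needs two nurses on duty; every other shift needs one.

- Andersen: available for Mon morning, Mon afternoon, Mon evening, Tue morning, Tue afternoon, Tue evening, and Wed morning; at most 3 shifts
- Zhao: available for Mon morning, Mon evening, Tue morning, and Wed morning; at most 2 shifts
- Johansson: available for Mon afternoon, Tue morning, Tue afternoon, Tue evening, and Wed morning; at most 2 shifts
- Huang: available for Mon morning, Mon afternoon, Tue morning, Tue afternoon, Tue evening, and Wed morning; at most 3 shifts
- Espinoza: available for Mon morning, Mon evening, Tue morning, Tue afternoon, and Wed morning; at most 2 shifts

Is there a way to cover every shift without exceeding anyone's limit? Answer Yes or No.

One valid schedule: Mon morning→Huang+Espinoza, Mon afternoon→Andersen, Mon evening→Andersen, Tue morning→Zhao, Tue afternoon→Johansson, Tue evening→Andersen, Wed morning→Zhao.
Loads: Andersen 3/3, Zhao 2/2, Johansson 1/2, Huang 1/3, Espinoza 1/2 — all within limits.

Yes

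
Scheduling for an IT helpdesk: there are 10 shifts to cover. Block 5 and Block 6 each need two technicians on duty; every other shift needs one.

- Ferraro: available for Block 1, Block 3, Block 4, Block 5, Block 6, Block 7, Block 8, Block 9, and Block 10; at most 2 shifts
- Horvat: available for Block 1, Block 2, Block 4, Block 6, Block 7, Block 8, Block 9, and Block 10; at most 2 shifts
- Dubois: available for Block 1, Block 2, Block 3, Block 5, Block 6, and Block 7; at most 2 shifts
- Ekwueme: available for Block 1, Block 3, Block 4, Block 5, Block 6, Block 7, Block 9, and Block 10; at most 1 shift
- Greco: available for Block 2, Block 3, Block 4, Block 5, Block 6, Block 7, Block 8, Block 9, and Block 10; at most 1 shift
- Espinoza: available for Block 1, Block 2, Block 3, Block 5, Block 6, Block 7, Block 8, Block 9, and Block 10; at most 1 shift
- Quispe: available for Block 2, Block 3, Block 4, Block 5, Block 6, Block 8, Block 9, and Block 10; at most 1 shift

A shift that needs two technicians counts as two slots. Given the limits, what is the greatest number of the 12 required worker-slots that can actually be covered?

Total capacity across all technicians is 2+2+2+1+1+1+1 = 10, and 12 slots are needed, so at most 10 can be filled.
An assignment achieving 10: Block 1→Ferraro, Block 2→Horvat, Block 3→Dubois, Block 4→Ferraro, Block 5→Dubois+Ekwueme, Block 7→Greco, Block 8→Horvat, Block 9→Espinoza, Block 10→Quispe.
Loads: Ferraro 2/2, Horvat 2/2, Dubois 2/2, Ekwueme 1/1, Greco 1/1, Espinoza 1/1, Quispe 1/1.

10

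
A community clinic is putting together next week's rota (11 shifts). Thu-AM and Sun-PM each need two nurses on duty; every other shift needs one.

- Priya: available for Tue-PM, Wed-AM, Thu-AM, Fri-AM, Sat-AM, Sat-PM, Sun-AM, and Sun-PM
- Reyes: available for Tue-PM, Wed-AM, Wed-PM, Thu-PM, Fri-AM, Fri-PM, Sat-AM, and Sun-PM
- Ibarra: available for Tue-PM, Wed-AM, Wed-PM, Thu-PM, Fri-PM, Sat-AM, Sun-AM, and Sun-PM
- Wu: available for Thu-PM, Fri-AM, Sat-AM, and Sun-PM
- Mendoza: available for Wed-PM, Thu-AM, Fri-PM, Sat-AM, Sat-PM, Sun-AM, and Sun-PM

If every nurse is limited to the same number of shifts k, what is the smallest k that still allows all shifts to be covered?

With 5 nurses and 13 worker-slots to fill, someone must work at least ⌈13/5⌉ = 3 shifts, so k ≥ 3.
k = 3 works: Tue-PM→Priya, Wed-AM→Reyes, Wed-PM→Reyes, Thu-AM→Priya+Mendoza, Thu-PM→Reyes, Fri-AM→Wu, Fri-PM→Ibarra, Sat-AM→Ibarra, Sat-PM→Priya, Sun-AM→Ibarra, Sun-PM→Wu+Mendoza.
Loads: Priya 3, Reyes 3, Ibarra 3, Wu 2, Mendoza 2 — all ≤ 3.

3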